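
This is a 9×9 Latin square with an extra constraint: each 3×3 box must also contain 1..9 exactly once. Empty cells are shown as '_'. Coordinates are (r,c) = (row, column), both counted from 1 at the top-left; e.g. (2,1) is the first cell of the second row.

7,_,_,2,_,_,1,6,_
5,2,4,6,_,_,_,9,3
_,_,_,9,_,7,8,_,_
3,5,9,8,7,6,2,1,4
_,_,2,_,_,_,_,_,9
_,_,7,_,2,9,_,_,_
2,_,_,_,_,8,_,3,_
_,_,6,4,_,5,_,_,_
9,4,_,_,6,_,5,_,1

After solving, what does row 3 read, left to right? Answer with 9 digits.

631957842

(1,9) = 5: row 1 has {1,2,6,7}; col 9 has {1,3,4,9}; box has {1,3,6,8,9} → only 5 remains.
(2,6) = 1: row 2 has {2,3,4,5,6,9}; col 6 has {5,6,7,8,9}; box has {2,6,7,9} → only 1 remains.
(2,7) = 7: row 2 has {1,2,3,4,5,6,9}; col 7 has {1,2,5,8}; box has {1,3,5,6,8,9} → only 7 remains.
(3,9) = 2: row 3 has {7,8,9}; col 9 has {1,3,4,5,9}; box has {1,3,5,6,7,8,9} → only 2 remains.
(8,7) = 9: row 8 has {4,5,6}; col 7 has {1,2,5,7,8}; box has {1,3,5} → only 9 remains.
(2,5) = 8: row 2 has {1,2,3,4,5,6,7,9}; col 5 has {2,6,7}; box has {1,2,6,7,9} → only 8 remains.
(3,8) = 4: row 3 has {2,7,8,9}; col 8 has {1,3,6,9}; box has {1,2,3,5,6,7,8,9} → only 4 remains.
(1,2) = 9: in row 1, 9 can only go here (every other open cell in that row sees a 9).
(1,3) = 8: in row 1, 8 can only go here (every other open cell in that row sees an 8).
(9,3) = 3: row 9 has {1,4,5,6,9}; col 3 has {2,4,6,7,8,9}; box has {2,4,6,9} → only 3 remains.
(9,4) = 7: row 9 has {1,3,4,5,6,9}; col 4 has {2,4,6,8,9}; box has {4,5,6,8} → only 7 remains.
(9,6) = 2: row 9 has {1,3,4,5,6,7,9}; col 6 has {1,5,6,7,8,9}; box has {4,5,6,7,8} → only 2 remains.
(9,8) = 8: row 9 has {1,2,3,4,5,6,7,9}; col 8 has {1,3,4,6,9}; box has {1,3,5,9} → only 8 remains.
(3,3) = 1: row 3 has {2,4,7,8,9}; col 3 has {2,3,4,6,7,8,9}; box has {2,4,5,7,8,9} → only 1 remains.
(6,8) = 5: row 6 has {2,7,9}; col 8 has {1,3,4,6,8,9}; box has {1,2,4,9} → only 5 remains.
(7,3) = 5: row 7 has {2,3,8}; col 3 has {1,2,3,4,6,7,8,9}; box has {2,3,4,6,9} → only 5 remains.
(7,4) = 1: row 7 has {2,3,5,8}; col 4 has {2,4,6,7,8,9}; box has {2,4,5,6,7,8} → only 1 remains.
(7,5) = 9: row 7 has {1,2,3,5,8}; col 5 has {2,6,7,8}; box has {1,2,4,5,6,7,8} → only 9 remains.
(8,5) = 3: row 8 has {4,5,6,9}; col 5 has {2,6,7,8,9}; box has {1,2,4,5,6,7,8,9} → only 3 remains.
(8,9) = 7: row 8 has {3,4,5,6,9}; col 9 has {1,2,3,4,5,9}; box has {1,3,5,8,9} → only 7 remains.
(1,5) = 4: row 1 has {1,2,5,6,7,8,9}; col 5 has {2,3,6,7,8,9}; box has {1,2,6,7,8,9} → only 4 remains.
(1,6) = 3: row 1 has {1,2,4,5,6,7,8,9}; col 6 has {1,2,5,6,7,8,9}; box has {1,2,4,6,7,8,9} → only 3 remains.
(3,1) = 6: row 3 has {1,2,4,7,8,9}; col 1 has {2,3,5,7,9}; box has {1,2,4,5,7,8,9} → only 6 remains.
(3,2) = 3: row 3 has {1,2,4,6,7,8,9}; col 2 has {2,4,5,9}; box has {1,2,4,5,6,7,8,9} → only 3 remains.
(3,5) = 5: row 3 has {1,2,3,4,6,7,8,9}; col 5 has {2,3,4,6,7,8,9}; box has {1,2,3,4,6,7,8,9} → only 5 remains.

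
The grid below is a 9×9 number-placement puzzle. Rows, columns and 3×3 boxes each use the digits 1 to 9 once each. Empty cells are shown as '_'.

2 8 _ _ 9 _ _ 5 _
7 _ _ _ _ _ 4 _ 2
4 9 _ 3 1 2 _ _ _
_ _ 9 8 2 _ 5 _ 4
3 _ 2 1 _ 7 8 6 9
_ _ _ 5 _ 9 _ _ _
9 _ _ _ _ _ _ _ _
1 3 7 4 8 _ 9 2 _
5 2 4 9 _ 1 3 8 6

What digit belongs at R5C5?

R2C4 = 6 (sole candidate).
R2C5 = 5 (sole candidate).
R2C6 = 8 (sole candidate).
R3C8 = 7 (sole candidate).
R3C9 = 8 (sole candidate).
R4C1 = 6 (sole candidate).
R4C6 = 3 (sole candidate).
R4C8 = 1 (sole candidate).
R5C5 = 4: row 5 has {1,2,3,6,7,8,9}; col 5 has {1,2,5,8,9}; box has {1,2,3,5,7,8,9} → only 4 remains.

4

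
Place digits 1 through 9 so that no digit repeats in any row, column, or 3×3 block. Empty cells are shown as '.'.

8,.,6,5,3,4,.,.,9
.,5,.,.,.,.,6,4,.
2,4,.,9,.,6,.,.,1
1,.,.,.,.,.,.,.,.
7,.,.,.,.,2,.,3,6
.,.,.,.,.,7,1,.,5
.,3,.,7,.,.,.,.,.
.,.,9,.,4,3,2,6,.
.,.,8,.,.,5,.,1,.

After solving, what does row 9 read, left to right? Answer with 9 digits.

428695317

R1C7 = 7 (sole candidate).
R1C8 = 2 (sole candidate).
R8C1 = 5 (sole candidate).
R1C2 = 1 (sole candidate).
R8C2 = 7 (sole candidate).
R8C9 = 8 (sole candidate).
R2C9 = 3 (sole candidate).
R7C9 = 4 (sole candidate).
R8C4 = 1 (sole candidate).
R9C9 = 7: row 9 has {1,5,8}; col 9 has {1,3,4,5,6,8,9}; box has {1,2,4,6,8} → only 7 remains.
R2C1 = 9 (sole candidate).
R2C3 = 7 (sole candidate).
R3C3 = 3 (sole candidate).
R4C9 = 2 (sole candidate).
R7C1 = 6 (sole candidate).
R9C1 = 4: row 9 has {1,5,7,8}; col 1 has {1,2,5,6,7,8,9}; box has {3,5,6,7,8,9} → only 4 remains.
R9C2 = 2: row 9 has {1,4,5,7,8}; col 2 has {1,3,4,5,7}; box has {3,4,5,6,7,8,9} → only 2 remains.
R9C4 = 6: row 9 has {1,2,4,5,7,8}; col 4 has {1,5,7,9}; box has {1,3,4,5,7} → only 6 remains.
R9C5 = 9: row 9 has {1,2,4,5,6,7,8}; col 5 has {3,4}; box has {1,3,4,5,6,7} → only 9 remains.
R9C7 = 3: row 9 has {1,2,4,5,6,7,8,9}; col 7 has {1,2,6,7}; box has {1,2,4,6,7,8} → only 3 remains.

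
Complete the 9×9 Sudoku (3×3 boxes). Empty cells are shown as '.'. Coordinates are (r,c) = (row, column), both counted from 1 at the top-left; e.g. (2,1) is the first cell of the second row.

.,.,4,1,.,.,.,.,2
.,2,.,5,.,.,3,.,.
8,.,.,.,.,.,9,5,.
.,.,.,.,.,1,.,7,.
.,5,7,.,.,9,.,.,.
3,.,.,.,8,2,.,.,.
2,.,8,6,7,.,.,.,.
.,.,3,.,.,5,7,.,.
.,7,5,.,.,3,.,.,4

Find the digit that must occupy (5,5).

6

(7,6) = 4 (sole candidate).
(1,1) = 5 (hidden single in row 1).
(1,6) = 7 (hidden single in row 1).
(3,6) = 6 (sole candidate).
(2,6) = 8 (sole candidate).
(3,3) = 1 (sole candidate).
(3,9) = 7 (sole candidate).
(3,2) = 3 (sole candidate).
(1,5) = 3 (hidden single in row 1).
(1,2) = 9 (hidden single in row 1).
(2,3) = 6 (sole candidate).
(2,9) = 1 (sole candidate).
(6,3) = 9 (sole candidate).
(7,2) = 1 (sole candidate).
(7,7) = 5 (sole candidate).
(2,1) = 7 (sole candidate).
(2,8) = 4 (sole candidate).
(4,3) = 2 (sole candidate).
(2,5) = 9 (sole candidate).
(4,9) = 9 (hidden single in row 4).
(7,9) = 3 (sole candidate).
(7,8) = 9 (sole candidate).
(4,4) = 3 (hidden single in row 4).
(4,5) = 5 (hidden single in row 4).
(5,4) = 4 (sole candidate).
(5,5) = 6: row 5 has {4,5,7,9}; col 5 has {3,5,7,8,9}; box has {1,2,3,4,5,8,9} → only 6 remains.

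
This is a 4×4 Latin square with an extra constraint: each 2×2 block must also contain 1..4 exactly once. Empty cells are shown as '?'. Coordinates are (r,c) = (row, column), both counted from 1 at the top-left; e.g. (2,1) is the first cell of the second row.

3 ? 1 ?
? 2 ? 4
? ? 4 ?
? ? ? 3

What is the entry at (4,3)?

(1,2) = 4 (sole candidate).
(1,4) = 2 (sole candidate).
(2,1) = 1 (sole candidate).
(2,3) = 3 (sole candidate).
(3,1) = 2 (sole candidate).
(3,4) = 1 (sole candidate).
(4,1) = 4 (sole candidate).
(4,2) = 1 (sole candidate).
(4,3) = 2: row 4 has {1,3,4}; col 3 has {1,3,4}; box has {1,3,4} → only 2 remains.

2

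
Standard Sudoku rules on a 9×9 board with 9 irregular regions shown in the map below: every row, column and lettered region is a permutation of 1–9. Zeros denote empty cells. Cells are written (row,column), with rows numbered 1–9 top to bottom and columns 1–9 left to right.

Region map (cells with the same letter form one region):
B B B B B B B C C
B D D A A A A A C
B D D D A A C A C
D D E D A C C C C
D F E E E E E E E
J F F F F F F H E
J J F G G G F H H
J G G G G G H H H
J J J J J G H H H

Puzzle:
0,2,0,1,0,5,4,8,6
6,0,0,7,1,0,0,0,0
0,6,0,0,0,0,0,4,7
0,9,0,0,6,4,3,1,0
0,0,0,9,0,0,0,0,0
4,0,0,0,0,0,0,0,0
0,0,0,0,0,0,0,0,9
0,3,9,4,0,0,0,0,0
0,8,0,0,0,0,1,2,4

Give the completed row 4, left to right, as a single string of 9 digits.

(3,3) = 1: in row 3, 1 can only go here (every other open cell in that row sees a 1).
(7,3) = 4: in row 7, 4 can only go here (every other open cell in that row sees a 4).
(2,2) = 4: in row 2, 4 can only go here (every other open cell in that row sees a 4).
(5,5) = 4: in row 5, 4 can only go here (every other open cell in that row sees a 4).
(2,8) = 9: in column 8, 9 can only go here (every other open cell in that column sees a 9).
(6,6) = 9: in column 6, 9 can only go here (every other open cell in that column sees a 9).
(3,7) = 9: in column 7, 9 can only go here (every other open cell in that column sees a 9).
(3,1) = 8: in region B, 8 can only go here (every other open cell in that region sees an 8).
Singles propagation stalls; (4,4) is still open with candidates {2,5,8}.
  Try (4,4) = 2: this forces (4,9)=5, (8,9)=8, (2,9)=2, (4,1)=7, (4,3)=8; then row 5 has no cell left for 8 — contradiction.
  Try (4,4) = 5: this forces (4,9)=2, (2,9)=5, (4,1)=7, (4,3)=8; then row 5 has no cell left for 8 — contradiction.
So (4,4) = 8.
Singles propagation stalls; (4,3) is still open with candidates {2,5,7}.
  Try (4,3) = 2: this forces (4,9)=5, (8,9)=8, (2,9)=2, (4,1)=7, (5,1)=2; then region J has no cell left for 2 — contradiction.
  Try (4,3) = 5: this forces (4,9)=2, (2,9)=5, (4,1)=7, (8,9)=8, (3,5)=5, (5,1)=5, (9,4)=5; then region G has no cell left for 5 — contradiction.
So (4,3) = 7.
(1,3) = 3 (sole candidate).
(2,6) = 3 (hidden single in row 2).
(3,6) = 2 (sole candidate).
(3,5) = 5 (sole candidate).
(2,7) = 8 (sole candidate).
(3,4) = 3 (sole candidate).
(5,1) = 7 (hidden single in region D).
(1,1) = 9 (sole candidate).
(1,5) = 7 (sole candidate).
(9,6) = 7 (hidden single in row 9).
(9,5) = 9 (hidden single in row 9).
(9,1) = 3 (hidden single in row 9).
(7,8) = 3 (hidden single in row 7).
(5,9) = 3 (hidden single in row 5).
(6,5) = 3 (hidden single in row 6).
(6,9) = 1 (hidden single in column 9).
(5,2) = 1 (hidden single in row 5).
(6,3) = 8 (hidden single in row 6).
(5,6) = 8 (hidden single in row 5).
(7,5) = 8 (hidden single in row 7).
(8,5) = 2 (sole candidate).
(8,9) = 8 (hidden single in row 8).
(6,4) = 2 (hidden single in column 4).
(7,1) = 2 (hidden single in row 7).
(4,1) = 5: row 4 has {1,3,4,6,7,8,9}; col 1 has {2,3,4,6,7,8,9}; region has {1,3,4,6,7,8,9} → only 5 remains.
(4,9) = 2: row 4 has {1,3,4,5,6,7,8,9}; col 9 has {1,3,4,6,7,8,9}; region has {1,3,4,6,7,8,9} → only 2 remains.

597864312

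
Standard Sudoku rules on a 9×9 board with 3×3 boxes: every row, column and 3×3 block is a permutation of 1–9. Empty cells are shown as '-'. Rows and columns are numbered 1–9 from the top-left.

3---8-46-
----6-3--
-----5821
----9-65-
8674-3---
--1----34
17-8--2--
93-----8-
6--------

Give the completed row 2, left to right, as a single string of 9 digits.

258164379

R3C3 = 6: in row 3, 6 can only go here (every other open cell in that row sees a 6).
R4C3 = 3: in row 4, 3 can only go here (every other open cell in that row sees a 3).
R5C5 = 5: in row 5, 5 can only go here (every other open cell in that row sees a 5).
R5C9 = 2: in row 5, 2 can only go here (every other open cell in that row sees a 2).
R6C6 = 8: in row 6, 8 can only go here (every other open cell in that row sees an 8).
R4C9 = 8: in row 4, 8 can only go here (every other open cell in that row sees an 8).
R6C4 = 6: in row 6, 6 can only go here (every other open cell in that row sees a 6).
R6C2 = 9: in box 4, 9 can only go here (every other open cell in that box sees a 9).
R3C2 = 4: row 3 has {1,2,5,6,8}; col 2 has {3,6,7,9}; box has {3,6} → only 4 remains.
R4C2 = 2: row 4 has {3,5,6,8,9}; col 2 has {3,4,6,7,9}; box has {1,3,6,7,8,9} → only 2 remains.
R6C1 = 5: row 6 has {1,3,4,6,8,9}; col 1 has {1,3,6,8,9}; box has {1,2,3,6,7,8,9} → only 5 remains.
R6C7 = 7: row 6 has {1,3,4,5,6,8,9}; col 7 has {2,3,4,6,8}; box has {2,3,4,5,6,8} → only 7 remains.
R3C1 = 7: row 3 has {1,2,4,5,6,8}; col 1 has {1,3,5,6,8,9}; box has {3,4,6} → only 7 remains.
R3C5 = 3: row 3 has {1,2,4,5,6,7,8}; col 5 has {5,6,8,9}; box has {5,6,8} → only 3 remains.
R4C1 = 4: row 4 has {2,3,5,6,8,9}; col 1 has {1,3,5,6,7,8,9}; box has {1,2,3,5,6,7,8,9} → only 4 remains.
R6C5 = 2: row 6 has {1,3,4,5,6,7,8,9}; col 5 has {3,5,6,8,9}; box has {3,4,5,6,8,9} → only 2 remains.
R7C5 = 4: row 7 has {1,2,7,8}; col 5 has {2,3,5,6,8,9}; box has {8} → only 4 remains.
R7C8 = 9: row 7 has {1,2,4,7,8}; col 8 has {2,3,5,6,8}; box has {2,8} → only 9 remains.
R2C1 = 2: row 2 has {3,6}; col 1 has {1,3,4,5,6,7,8,9}; box has {3,4,6,7} → only 2 remains.
R2C8 = 7: row 2 has {2,3,6}; col 8 has {2,3,5,6,8,9}; box has {1,2,3,4,6,8} → only 7 remains.
R3C4 = 9: row 3 has {1,2,3,4,5,6,7,8}; col 4 has {4,6,8}; box has {3,5,6,8} → only 9 remains.
R5C8 = 1: row 5 has {2,3,4,5,6,7,8}; col 8 has {2,3,5,6,7,8,9}; box has {2,3,4,5,6,7,8} → only 1 remains.
R7C3 = 5: row 7 has {1,2,4,7,8,9}; col 3 has {1,3,6,7}; box has {1,3,6,7,9} → only 5 remains.
R7C6 = 6: row 7 has {1,2,4,5,7,8,9}; col 6 has {3,5,8}; box has {4,8} → only 6 remains.
R7C9 = 3: row 7 has {1,2,4,5,6,7,8,9}; col 9 has {1,2,4,8}; box has {2,8,9} → only 3 remains.
R9C2 = 8: row 9 has {6}; col 2 has {2,3,4,6,7,9}; box has {1,3,5,6,7,9} → only 8 remains.
R9C8 = 4: row 9 has {6,8}; col 8 has {1,2,3,5,6,7,8,9}; box has {2,3,8,9} → only 4 remains.
R1C3 = 9: row 1 has {3,4,6,8}; col 3 has {1,3,5,6,7}; box has {2,3,4,6,7} → only 9 remains.
R1C9 = 5: row 1 has {3,4,6,8,9}; col 9 has {1,2,3,4,8}; box has {1,2,3,4,6,7,8} → only 5 remains.
R2C3 = 8: row 2 has {2,3,6,7}; col 3 has {1,3,5,6,7,9}; box has {2,3,4,6,7,9} → only 8 remains.
R2C4 = 1: row 2 has {2,3,6,7,8}; col 4 has {4,6,8,9}; box has {3,5,6,8,9} → only 1 remains.
R2C6 = 4: row 2 has {1,2,3,6,7,8}; col 6 has {3,5,6,8}; box has {1,3,5,6,8,9} → only 4 remains.
R2C9 = 9: row 2 has {1,2,3,4,6,7,8}; col 9 has {1,2,3,4,5,8}; box has {1,2,3,4,5,6,7,8} → only 9 remains.
R4C4 = 7: row 4 has {2,3,4,5,6,8,9}; col 4 has {1,4,6,8,9}; box has {2,3,4,5,6,8,9} → only 7 remains.
R4C6 = 1: row 4 has {2,3,4,5,6,7,8,9}; col 6 has {3,4,5,6,8}; box has {2,3,4,5,6,7,8,9} → only 1 remains.
R5C7 = 9: row 5 has {1,2,3,4,5,6,7,8}; col 7 has {2,3,4,6,7,8}; box has {1,2,3,4,5,6,7,8} → only 9 remains.
R9C3 = 2: row 9 has {4,6,8}; col 3 has {1,3,5,6,7,8,9}; box has {1,3,5,6,7,8,9} → only 2 remains.
R9C9 = 7: row 9 has {2,4,6,8}; col 9 has {1,2,3,4,5,8,9}; box has {2,3,4,8,9} → only 7 remains.
R1C2 = 1: row 1 has {3,4,5,6,8,9}; col 2 has {2,3,4,6,7,8,9}; box has {2,3,4,6,7,8,9} → only 1 remains.
R1C4 = 2: row 1 has {1,3,4,5,6,8,9}; col 4 has {1,4,6,7,8,9}; box has {1,3,4,5,6,8,9} → only 2 remains.
R1C6 = 7: row 1 has {1,2,3,4,5,6,8,9}; col 6 has {1,3,4,5,6,8}; box has {1,2,3,4,5,6,8,9} → only 7 remains.
R2C2 = 5: row 2 has {1,2,3,4,6,7,8,9}; col 2 has {1,2,3,4,6,7,8,9}; box has {1,2,3,4,6,7,8,9} → only 5 remains.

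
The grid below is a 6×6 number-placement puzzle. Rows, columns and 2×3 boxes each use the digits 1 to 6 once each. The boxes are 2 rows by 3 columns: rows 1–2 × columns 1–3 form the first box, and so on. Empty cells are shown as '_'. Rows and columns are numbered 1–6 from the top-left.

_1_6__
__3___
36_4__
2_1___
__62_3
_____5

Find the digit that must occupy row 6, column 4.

1

row 3, column 3 = 5: row 3 has {3,4,6}; col 3 has {1,3,6}; box has {1,2,3,6} → only 5 remains.
row 4, column 2 = 4: row 4 has {1,2}; col 2 has {1,6}; box has {1,2,3,5,6} → only 4 remains.
row 4, column 6 = 6: row 4 has {1,2,4}; col 6 has {3,5}; box has {4} → only 6 remains.
row 5, column 2 = 5: row 5 has {2,3,6}; col 2 has {1,4,6}; box has {6} → only 5 remains.
row 6, column 4 = 1: row 6 has {5}; col 4 has {2,4,6}; box has {2,3,5} → only 1 remains.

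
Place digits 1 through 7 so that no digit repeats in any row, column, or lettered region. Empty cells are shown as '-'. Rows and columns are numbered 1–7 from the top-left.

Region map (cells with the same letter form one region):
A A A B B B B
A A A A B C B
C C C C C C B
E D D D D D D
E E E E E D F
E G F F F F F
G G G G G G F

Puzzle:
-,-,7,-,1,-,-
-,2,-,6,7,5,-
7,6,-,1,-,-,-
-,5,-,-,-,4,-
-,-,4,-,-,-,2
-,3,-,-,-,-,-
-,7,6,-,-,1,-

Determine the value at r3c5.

4

r1c2 = 4 (sole candidate).
r5c2 = 1 (sole candidate).
r2c7 = 4 (hidden single in row 2).
r3c5 = 4: in row 3, 4 can only go here (every other open cell in that row sees a 4).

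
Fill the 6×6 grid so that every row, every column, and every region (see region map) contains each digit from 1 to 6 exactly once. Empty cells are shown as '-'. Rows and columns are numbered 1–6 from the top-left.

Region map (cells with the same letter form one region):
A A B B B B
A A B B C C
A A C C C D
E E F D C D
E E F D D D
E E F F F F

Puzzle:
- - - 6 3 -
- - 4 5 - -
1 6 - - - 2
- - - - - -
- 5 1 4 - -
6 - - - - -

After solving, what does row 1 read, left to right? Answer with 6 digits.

542631

R1C3 = 2: row 1 has {3,6}; col 3 has {1,4}; region has {3,4,5,6} → only 2 remains.
R1C6 = 1: row 1 has {2,3,6}; col 6 has {2}; region has {2,3,4,5,6} → only 1 remains.
R3C4 = 3: row 3 has {1,2,6}; col 4 has {4,5,6}; region has {} → only 3 remains.
R4C4 = 1: row 4 has {}; col 4 has {3,4,5,6}; region has {2,4} → only 1 remains.
R5C5 = 6: row 5 has {1,4,5}; col 5 has {3}; region has {1,2,4} → only 6 remains.
R5C6 = 3: row 5 has {1,4,5,6}; col 6 has {1,2}; region has {1,2,4,6} → only 3 remains.
R6C4 = 2: row 6 has {6}; col 4 has {1,3,4,5,6}; region has {1} → only 2 remains.
R1C2 = 4: row 1 has {1,2,3,6}; col 2 has {5,6}; region has {1,6} → only 4 remains.
R2C6 = 6: row 2 has {4,5}; col 6 has {1,2,3}; region has {3} → only 6 remains.
R3C3 = 5: row 3 has {1,2,3,6}; col 3 has {1,2,4}; region has {3,6} → only 5 remains.
R3C5 = 4: row 3 has {1,2,3,5,6}; col 5 has {3,6}; region has {3,5,6} → only 4 remains.
R4C5 = 2: row 4 has {1}; col 5 has {3,4,6}; region has {3,4,5,6} → only 2 remains.
R4C6 = 5: row 4 has {1,2}; col 6 has {1,2,3,6}; region has {1,2,3,4,6} → only 5 remains.
R5C1 = 2: row 5 has {1,3,4,5,6}; col 1 has {1,6}; region has {5,6} → only 2 remains.
R6C3 = 3: row 6 has {2,6}; col 3 has {1,2,4,5}; region has {1,2} → only 3 remains.
R6C5 = 5: row 6 has {2,3,6}; col 5 has {2,3,4,6}; region has {1,2,3} → only 5 remains.
R6C6 = 4: row 6 has {2,3,5,6}; col 6 has {1,2,3,5,6}; region has {1,2,3,5} → only 4 remains.
R1C1 = 5: row 1 has {1,2,3,4,6}; col 1 has {1,2,6}; region has {1,4,6} → only 5 remains.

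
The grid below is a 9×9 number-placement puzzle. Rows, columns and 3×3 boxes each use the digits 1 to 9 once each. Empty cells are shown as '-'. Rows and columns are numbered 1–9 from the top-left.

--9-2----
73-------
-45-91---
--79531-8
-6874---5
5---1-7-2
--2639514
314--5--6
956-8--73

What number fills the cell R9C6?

4

R1C2 = 8 (sole candidate).
R2C3 = 1 (sole candidate).
R2C5 = 6 (sole candidate).
R2C9 = 9 (sole candidate).
R3C9 = 7 (sole candidate).
R4C2 = 2 (sole candidate).
R5C1 = 1 (sole candidate).
R5C6 = 2 (sole candidate).
R6C2 = 9 (sole candidate).
R6C3 = 3 (sole candidate).
R6C4 = 8 (sole candidate).
R6C6 = 6 (sole candidate).
R6C8 = 4 (sole candidate).
R7C1 = 8 (sole candidate).
R7C2 = 7 (sole candidate).
R8C4 = 2 (sole candidate).
R8C5 = 7 (sole candidate).
R9C6 = 4: row 9 has {3,5,6,7,8,9}; col 6 has {1,2,3,5,6,9}; box has {2,3,5,6,7,8,9} → only 4 remains.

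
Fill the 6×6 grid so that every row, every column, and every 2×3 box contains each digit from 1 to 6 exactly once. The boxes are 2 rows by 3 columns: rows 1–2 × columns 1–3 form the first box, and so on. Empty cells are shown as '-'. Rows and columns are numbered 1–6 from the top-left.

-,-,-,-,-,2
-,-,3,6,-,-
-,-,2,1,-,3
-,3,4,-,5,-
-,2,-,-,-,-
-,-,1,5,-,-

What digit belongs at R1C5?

R4C4 = 2: row 4 has {3,4,5}; col 4 has {1,5,6}; box has {1,3,5} → only 2 remains.
R4C6 = 6: row 4 has {2,3,4,5}; col 6 has {2,3}; box has {1,2,3,5} → only 6 remains.
R6C6 = 4: row 6 has {1,5}; col 6 has {2,3,6}; box has {5} → only 4 remains.
R3C5 = 4: row 3 has {1,2,3}; col 5 has {5}; box has {1,2,3,5,6} → only 4 remains.
R4C1 = 1: row 4 has {2,3,4,5,6}; col 1 has {}; box has {2,3,4} → only 1 remains.
R5C4 = 3: row 5 has {2}; col 4 has {1,2,5,6}; box has {4,5} → only 3 remains.
R5C6 = 1: row 5 has {2,3}; col 6 has {2,3,4,6}; box has {3,4,5} → only 1 remains.
R6C2 = 6: row 6 has {1,4,5}; col 2 has {2,3}; box has {1,2} → only 6 remains.
R6C5 = 2: row 6 has {1,4,5,6}; col 5 has {4,5}; box has {1,3,4,5} → only 2 remains.
R1C4 = 4: row 1 has {2}; col 4 has {1,2,3,5,6}; box has {2,6} → only 4 remains.
R2C5 = 1: row 2 has {3,6}; col 5 has {2,4,5}; box has {2,4,6} → only 1 remains.
R2C6 = 5: row 2 has {1,3,6}; col 6 has {1,2,3,4,6}; box has {1,2,4,6} → only 5 remains.
R3C2 = 5: row 3 has {1,2,3,4}; col 2 has {2,3,6}; box has {1,2,3,4} → only 5 remains.
R5C3 = 5: row 5 has {1,2,3}; col 3 has {1,2,3,4}; box has {1,2,6} → only 5 remains.
R5C5 = 6: row 5 has {1,2,3,5}; col 5 has {1,2,4,5}; box has {1,2,3,4,5} → only 6 remains.
R6C1 = 3: row 6 has {1,2,4,5,6}; col 1 has {1}; box has {1,2,5,6} → only 3 remains.
R1C2 = 1: row 1 has {2,4}; col 2 has {2,3,5,6}; box has {3} → only 1 remains.
R1C3 = 6: row 1 has {1,2,4}; col 3 has {1,2,3,4,5}; box has {1,3} → only 6 remains.
R1C5 = 3: row 1 has {1,2,4,6}; col 5 has {1,2,4,5,6}; box has {1,2,4,5,6} → only 3 remains.

3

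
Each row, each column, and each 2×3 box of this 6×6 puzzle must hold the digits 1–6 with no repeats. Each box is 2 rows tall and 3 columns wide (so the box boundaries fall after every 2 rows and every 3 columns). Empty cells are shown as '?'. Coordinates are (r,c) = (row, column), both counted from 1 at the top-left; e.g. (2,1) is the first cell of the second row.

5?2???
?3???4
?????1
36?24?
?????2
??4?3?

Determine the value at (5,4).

4

(3,3) = 5: row 3 has {1}; col 3 has {2,4}; box has {3,6} → only 5 remains.
(3,5) = 6: row 3 has {1,5}; col 5 has {3,4}; box has {1,2,4} → only 6 remains.
(4,3) = 1: row 4 has {2,3,4,6}; col 3 has {2,4,5}; box has {3,5,6} → only 1 remains.
(4,6) = 5: row 4 has {1,2,3,4,6}; col 6 has {1,2,4}; box has {1,2,4,6} → only 5 remains.
(6,6) = 6: row 6 has {3,4}; col 6 has {1,2,4,5}; box has {2,3} → only 6 remains.
(1,5) = 1: row 1 has {2,5}; col 5 has {3,4,6}; box has {4} → only 1 remains.
(1,6) = 3: row 1 has {1,2,5}; col 6 has {1,2,4,5,6}; box has {1,4} → only 3 remains.
(2,3) = 6: row 2 has {3,4}; col 3 has {1,2,4,5}; box has {2,3,5} → only 6 remains.
(2,4) = 5: row 2 has {3,4,6}; col 4 has {2}; box has {1,3,4} → only 5 remains.
(2,5) = 2: row 2 has {3,4,5,6}; col 5 has {1,3,4,6}; box has {1,3,4,5} → only 2 remains.
(3,4) = 3: row 3 has {1,5,6}; col 4 has {2,5}; box has {1,2,4,5,6} → only 3 remains.
(5,3) = 3: row 5 has {2}; col 3 has {1,2,4,5,6}; box has {4} → only 3 remains.
(5,5) = 5: row 5 has {2,3}; col 5 has {1,2,3,4,6}; box has {2,3,6} → only 5 remains.
(6,4) = 1: row 6 has {3,4,6}; col 4 has {2,3,5}; box has {2,3,5,6} → only 1 remains.
(1,2) = 4: row 1 has {1,2,3,5}; col 2 has {3,6}; box has {2,3,5,6} → only 4 remains.
(1,4) = 6: row 1 has {1,2,3,4,5}; col 4 has {1,2,3,5}; box has {1,2,3,4,5} → only 6 remains.
(2,1) = 1: row 2 has {2,3,4,5,6}; col 1 has {3,5}; box has {2,3,4,5,6} → only 1 remains.
(3,2) = 2: row 3 has {1,3,5,6}; col 2 has {3,4,6}; box has {1,3,5,6} → only 2 remains.
(5,1) = 6: row 5 has {2,3,5}; col 1 has {1,3,5}; box has {3,4} → only 6 remains.
(5,2) = 1: row 5 has {2,3,5,6}; col 2 has {2,3,4,6}; box has {3,4,6} → only 1 remains.
(5,4) = 4: row 5 has {1,2,3,5,6}; col 4 has {1,2,3,5,6}; box has {1,2,3,5,6} → only 4 remains.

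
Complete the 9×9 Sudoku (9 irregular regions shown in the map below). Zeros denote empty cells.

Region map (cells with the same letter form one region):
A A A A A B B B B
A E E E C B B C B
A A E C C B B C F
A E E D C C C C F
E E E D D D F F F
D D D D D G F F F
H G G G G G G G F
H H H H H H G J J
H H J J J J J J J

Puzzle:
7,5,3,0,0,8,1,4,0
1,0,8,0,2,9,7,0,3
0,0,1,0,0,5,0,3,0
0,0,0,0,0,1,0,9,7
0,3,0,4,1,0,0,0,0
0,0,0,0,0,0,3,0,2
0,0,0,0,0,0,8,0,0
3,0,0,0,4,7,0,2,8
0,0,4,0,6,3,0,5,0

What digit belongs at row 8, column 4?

row 1, column 5 = 9 (sole candidate).
row 1, column 9 = 6 (sole candidate).
row 2, column 8 = 6 (sole candidate).
row 3, column 7 = 2 (sole candidate).
row 5, column 8 = 8 (sole candidate).
row 6, column 8 = 1 (sole candidate).
row 7, column 8 = 7 (sole candidate).
row 9, column 7 = 9 (sole candidate).
row 9, column 9 = 1 (sole candidate).
row 1, column 4 = 2 (sole candidate).
row 2, column 2 = 4 (sole candidate).
row 2, column 4 = 5 (sole candidate).
row 9, column 4 = 7 (sole candidate).
row 3, column 4 = 8 (sole candidate).
row 3, column 5 = 7 (sole candidate).
row 4, column 5 = 5 (sole candidate).
row 4, column 7 = 4 (sole candidate).
row 6, column 5 = 8 (sole candidate).
row 7, column 5 = 3 (sole candidate).
row 3, column 2 = 6 (sole candidate).
row 4, column 1 = 8 (sole candidate).
row 4, column 2 = 2 (sole candidate).
row 4, column 3 = 6 (sole candidate).
row 4, column 4 = 3 (sole candidate).
row 5, column 1 = 9 (sole candidate).
row 5, column 3 = 7 (sole candidate).
row 5, column 9 = 5 (sole candidate).
row 9, column 1 = 2 (sole candidate).
row 9, column 2 = 8 (sole candidate).
row 3, column 1 = 4 (sole candidate).
row 3, column 9 = 9 (sole candidate).
row 5, column 7 = 6 (sole candidate).
row 7, column 9 = 4 (sole candidate).
row 8, column 7 = 5 (sole candidate).
row 5, column 6 = 2 (sole candidate).
row 7, column 6 = 6 (sole candidate).
row 8, column 3 = 9 (sole candidate).
row 6, column 3 = 5 (sole candidate).
row 6, column 6 = 4 (sole candidate).
row 7, column 1 = 5 (sole candidate).
row 7, column 3 = 2 (sole candidate).
row 8, column 2 = 1 (sole candidate).
row 8, column 4 = 6: row 8 has {1,2,3,4,5,7,8,9}; col 4 has {2,3,4,5,7,8}; region has {1,2,3,4,5,7,8,9} → only 6 remains.

6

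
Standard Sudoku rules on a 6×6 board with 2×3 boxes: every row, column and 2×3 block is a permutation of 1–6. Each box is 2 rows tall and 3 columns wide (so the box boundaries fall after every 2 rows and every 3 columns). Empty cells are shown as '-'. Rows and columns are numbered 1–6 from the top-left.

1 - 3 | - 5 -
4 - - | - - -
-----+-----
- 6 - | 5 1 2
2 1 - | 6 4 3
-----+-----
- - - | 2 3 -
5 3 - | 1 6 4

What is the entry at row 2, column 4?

row 1, column 2 = 2: row 1 has {1,3,5}; col 2 has {1,3,6}; box has {1,3,4} → only 2 remains.
row 1, column 4 = 4: row 1 has {1,2,3,5}; col 4 has {1,2,5,6}; box has {5} → only 4 remains.
row 1, column 6 = 6: row 1 has {1,2,3,4,5}; col 6 has {2,3,4}; box has {4,5} → only 6 remains.
row 2, column 2 = 5: row 2 has {4}; col 2 has {1,2,3,6}; box has {1,2,3,4} → only 5 remains.
row 2, column 3 = 6: row 2 has {4,5}; col 3 has {3}; box has {1,2,3,4,5} → only 6 remains.
row 2, column 4 = 3: row 2 has {4,5,6}; col 4 has {1,2,4,5,6}; box has {4,5,6} → only 3 remains.

3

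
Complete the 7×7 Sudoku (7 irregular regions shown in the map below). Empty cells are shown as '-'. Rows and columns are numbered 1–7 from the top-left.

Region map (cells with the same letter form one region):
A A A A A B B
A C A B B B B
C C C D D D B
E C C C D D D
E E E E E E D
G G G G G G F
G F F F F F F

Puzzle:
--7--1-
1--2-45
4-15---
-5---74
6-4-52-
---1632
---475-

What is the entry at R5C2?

1

R2C5 = 3: row 2 has {1,2,4,5}; col 5 has {5,6,7}; region has {1,2,4,5} → only 3 remains.
R3C5 = 2: row 3 has {1,4,5}; col 5 has {3,5,6,7}; region has {4,5,7} → only 2 remains.
R3C6 = 6: row 3 has {1,2,4,5}; col 6 has {1,2,3,4,5,7}; region has {2,4,5,7} → only 6 remains.
R3C7 = 7: row 3 has {1,2,4,5,6}; col 7 has {2,4,5}; region has {1,2,3,4,5} → only 7 remains.
R4C1 = 3: row 4 has {4,5,7}; col 1 has {1,4,6}; region has {2,4,5,6} → only 3 remains.
R4C4 = 6: row 4 has {3,4,5,7}; col 4 has {1,2,4,5}; region has {1,4,5} → only 6 remains.
R4C5 = 1: row 4 has {3,4,5,6,7}; col 5 has {2,3,5,6,7}; region has {2,4,5,6,7} → only 1 remains.
R5C4 = 7: row 5 has {2,4,5,6}; col 4 has {1,2,4,5,6}; region has {2,3,4,5,6} → only 7 remains.
R5C7 = 3: row 5 has {2,4,5,6,7}; col 7 has {2,4,5,7}; region has {1,2,4,5,6,7} → only 3 remains.
R6C3 = 5: row 6 has {1,2,3,6}; col 3 has {1,4,7}; region has {1,3,6} → only 5 remains.
R7C1 = 2: row 7 has {4,5,7}; col 1 has {1,3,4,6}; region has {1,3,5,6} → only 2 remains.
R1C1 = 5: row 1 has {1,7}; col 1 has {1,2,3,4,6}; region has {1,7} → only 5 remains.
R1C4 = 3: row 1 has {1,5,7}; col 4 has {1,2,4,5,6,7}; region has {1,5,7} → only 3 remains.
R1C5 = 4: row 1 has {1,3,5,7}; col 5 has {1,2,3,5,6,7}; region has {1,3,5,7} → only 4 remains.
R1C7 = 6: row 1 has {1,3,4,5,7}; col 7 has {2,3,4,5,7}; region has {1,2,3,4,5,7} → only 6 remains.
R2C2 = 7: row 2 has {1,2,3,4,5}; col 2 has {5}; region has {1,4,5,6} → only 7 remains.
R2C3 = 6: row 2 has {1,2,3,4,5,7}; col 3 has {1,4,5,7}; region has {1,3,4,5,7} → only 6 remains.
R3C2 = 3: row 3 has {1,2,4,5,6,7}; col 2 has {5,7}; region has {1,4,5,6,7} → only 3 remains.
R4C3 = 2: row 4 has {1,3,4,5,6,7}; col 3 has {1,4,5,6,7}; region has {1,3,4,5,6,7} → only 2 remains.
R5C2 = 1: row 5 has {2,3,4,5,6,7}; col 2 has {3,5,7}; region has {2,3,4,5,6,7} → only 1 remains.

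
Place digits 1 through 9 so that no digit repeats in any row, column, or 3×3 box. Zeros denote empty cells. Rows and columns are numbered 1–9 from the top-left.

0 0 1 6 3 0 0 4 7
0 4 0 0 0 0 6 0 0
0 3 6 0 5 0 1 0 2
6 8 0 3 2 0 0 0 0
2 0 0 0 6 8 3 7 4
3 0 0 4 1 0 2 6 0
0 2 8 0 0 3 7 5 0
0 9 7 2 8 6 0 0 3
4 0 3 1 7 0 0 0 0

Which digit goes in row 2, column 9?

5

row 1, column 2 = 5 (sole candidate).
row 2, column 5 = 9 (sole candidate).
row 5, column 2 = 1 (sole candidate).
row 6, column 2 = 7 (sole candidate).
row 7, column 1 = 1 (sole candidate).
row 7, column 4 = 9 (sole candidate).
row 7, column 5 = 4 (sole candidate).
row 7, column 9 = 6 (sole candidate).
row 8, column 1 = 5 (sole candidate).
row 8, column 7 = 4 (sole candidate).
row 8, column 8 = 1 (sole candidate).
row 9, column 2 = 6 (sole candidate).
row 9, column 6 = 5 (sole candidate).
row 1, column 6 = 2 (sole candidate).
row 2, column 3 = 2 (sole candidate).
row 4, column 8 = 9 (sole candidate).
row 5, column 4 = 5 (sole candidate).
row 6, column 6 = 9 (sole candidate).
row 3, column 8 = 8 (sole candidate).
row 4, column 6 = 7 (sole candidate).
row 4, column 7 = 5 (sole candidate).
row 4, column 9 = 1 (sole candidate).
row 5, column 3 = 9 (sole candidate).
row 6, column 3 = 5 (sole candidate).
row 6, column 9 = 8 (sole candidate).
row 9, column 8 = 2 (sole candidate).
row 9, column 9 = 9 (sole candidate).
row 1, column 7 = 9 (sole candidate).
row 2, column 6 = 1 (sole candidate).
row 2, column 8 = 3 (sole candidate).
row 2, column 9 = 5: row 2 has {1,2,3,4,6,9}; col 9 has {1,2,3,4,6,7,8,9}; box has {1,2,3,4,6,7,8,9} → only 5 remains.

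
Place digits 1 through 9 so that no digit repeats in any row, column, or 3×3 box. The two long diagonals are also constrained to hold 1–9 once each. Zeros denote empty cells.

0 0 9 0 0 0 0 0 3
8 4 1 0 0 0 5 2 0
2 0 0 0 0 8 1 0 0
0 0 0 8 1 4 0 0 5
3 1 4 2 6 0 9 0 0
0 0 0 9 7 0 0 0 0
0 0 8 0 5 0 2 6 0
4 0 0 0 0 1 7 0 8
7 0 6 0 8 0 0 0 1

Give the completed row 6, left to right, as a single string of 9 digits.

r1c1 = 5: row 1 has {3,9}; col 1 has {2,3,4,7,8}; box has {1,2,4,8,9}; main diagonal has {1,2,4,6,8} → only 5 remains.
r5c6 = 5: row 5 has {1,2,3,4,6,9}; col 6 has {1,4,8}; box has {1,2,4,6,7,8,9} → only 5 remains.
r5c9 = 7: row 5 has {1,2,3,4,5,6,9}; col 9 has {1,3,5,8}; box has {5,9} → only 7 remains.
r6c1 = 6: row 6 has {7,9}; col 1 has {2,3,4,5,7,8}; box has {1,3,4} → only 6 remains.
r6c6 = 3: row 6 has {6,7,9}; col 6 has {1,4,5,8}; box has {1,2,4,5,6,7,8,9}; main diagonal has {1,2,4,5,6,8} → only 3 remains.
r8c2 = 5: row 8 has {1,4,7,8}; col 2 has {1,4}; box has {4,6,7,8}; anti-diagonal has {1,2,3,4,6,7,8,9} → only 5 remains.
r8c8 = 9: row 8 has {1,4,5,7,8}; col 8 has {2,6}; box has {1,2,6,7,8}; main diagonal has {1,2,3,4,5,6,8} → only 9 remains.
r3c3 = 7: row 3 has {1,2,8}; col 3 has {1,4,6,8,9}; box has {1,2,4,5,8,9}; main diagonal has {1,2,3,4,5,6,8,9} → only 7 remains.
r3c8 = 4: row 3 has {1,2,7,8}; col 8 has {2,6,9}; box has {1,2,3,5} → only 4 remains.
r4c1 = 9: row 4 has {1,4,5,8}; col 1 has {2,3,4,5,6,7,8}; box has {1,3,4,6} → only 9 remains.
r4c3 = 2: row 4 has {1,4,5,8,9}; col 3 has {1,4,6,7,8,9}; box has {1,3,4,6,9} → only 2 remains.
r4c8 = 3: row 4 has {1,2,4,5,8,9}; col 8 has {2,4,6,9}; box has {5,7,9} → only 3 remains.
r5c8 = 8: row 5 has {1,2,3,4,5,6,7,9}; col 8 has {2,3,4,6,9}; box has {3,5,7,9} → only 8 remains.
r6c2 = 8: row 6 has {3,6,7,9}; col 2 has {1,4,5}; box has {1,2,3,4,6,9} → only 8 remains.
r6c3 = 5: row 6 has {3,6,7,8,9}; col 3 has {1,2,4,6,7,8,9}; box has {1,2,3,4,6,8,9} → only 5 remains.
r6c7 = 4: row 6 has {3,5,6,7,8,9}; col 7 has {1,2,5,7,9}; box has {3,5,7,8,9} → only 4 remains.
r6c8 = 1: row 6 has {3,4,5,6,7,8,9}; col 8 has {2,3,4,6,8,9}; box has {3,4,5,7,8,9} → only 1 remains.
r6c9 = 2: row 6 has {1,3,4,5,6,7,8,9}; col 9 has {1,3,5,7,8}; box has {1,3,4,5,7,8,9} → only 2 remains.

685973412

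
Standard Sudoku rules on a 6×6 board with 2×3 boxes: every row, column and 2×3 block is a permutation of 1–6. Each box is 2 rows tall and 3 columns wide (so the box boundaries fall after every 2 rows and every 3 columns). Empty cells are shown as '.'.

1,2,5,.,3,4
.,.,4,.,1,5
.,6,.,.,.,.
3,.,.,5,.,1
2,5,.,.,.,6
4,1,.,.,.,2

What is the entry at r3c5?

r1c4 = 6 (sole candidate).
r2c1 = 6 (sole candidate).
r2c2 = 3 (sole candidate).
r2c4 = 2 (sole candidate).
r3c1 = 5 (sole candidate).
r3c6 = 3 (sole candidate).
r4c2 = 4 (sole candidate).
r4c3 = 2 (sole candidate).
r4c5 = 6 (sole candidate).
r5c3 = 3 (sole candidate).
r5c5 = 4 (sole candidate).
r6c3 = 6 (sole candidate).
r6c4 = 3 (sole candidate).
r6c5 = 5 (sole candidate).
r3c3 = 1 (sole candidate).
r3c4 = 4 (sole candidate).
r3c5 = 2: row 3 has {1,3,4,5,6}; col 5 has {1,3,4,5,6}; box has {1,3,4,5,6} → only 2 remains.

2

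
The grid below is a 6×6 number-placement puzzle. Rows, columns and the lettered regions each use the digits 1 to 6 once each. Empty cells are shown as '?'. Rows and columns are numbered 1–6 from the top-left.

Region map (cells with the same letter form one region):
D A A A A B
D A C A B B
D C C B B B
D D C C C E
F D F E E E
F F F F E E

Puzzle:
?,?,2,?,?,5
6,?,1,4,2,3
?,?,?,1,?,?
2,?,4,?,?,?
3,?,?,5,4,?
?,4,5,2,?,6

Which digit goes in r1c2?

r2c2 = 5: row 2 has {1,2,3,4,6}; col 2 has {4}; region has {2,4} → only 5 remains.
r3c5 = 6: row 3 has {1}; col 5 has {2,4}; region has {1,2,3,5} → only 6 remains.
r3c6 = 4: row 3 has {1,6}; col 6 has {3,5,6}; region has {1,2,3,5,6} → only 4 remains.
r4c6 = 1: row 4 has {2,4}; col 6 has {3,4,5,6}; region has {4,5,6} → only 1 remains.
r5c2 = 1: row 5 has {3,4,5}; col 2 has {4,5}; region has {2,6} → only 1 remains.
r5c3 = 6: row 5 has {1,3,4,5}; col 3 has {1,2,4,5}; region has {2,3,4,5} → only 6 remains.
r5c6 = 2: row 5 has {1,3,4,5,6}; col 6 has {1,3,4,5,6}; region has {1,4,5,6} → only 2 remains.
r6c1 = 1: row 6 has {2,4,5,6}; col 1 has {2,3,6}; region has {2,3,4,5,6} → only 1 remains.
r6c5 = 3: row 6 has {1,2,4,5,6}; col 5 has {2,4,6}; region has {1,2,4,5,6} → only 3 remains.
r1c1 = 4: row 1 has {2,5}; col 1 has {1,2,3,6}; region has {1,2,6} → only 4 remains.
r1c5 = 1: row 1 has {2,4,5}; col 5 has {2,3,4,6}; region has {2,4,5} → only 1 remains.
r3c1 = 5: row 3 has {1,4,6}; col 1 has {1,2,3,4,6}; region has {1,2,4,6} → only 5 remains.
r3c3 = 3: row 3 has {1,4,5,6}; col 3 has {1,2,4,5,6}; region has {1,4} → only 3 remains.
r4c2 = 3: row 4 has {1,2,4}; col 2 has {1,4,5}; region has {1,2,4,5,6} → only 3 remains.
r4c4 = 6: row 4 has {1,2,3,4}; col 4 has {1,2,4,5}; region has {1,3,4} → only 6 remains.
r4c5 = 5: row 4 has {1,2,3,4,6}; col 5 has {1,2,3,4,6}; region has {1,3,4,6} → only 5 remains.
r1c2 = 6: row 1 has {1,2,4,5}; col 2 has {1,3,4,5}; region has {1,2,4,5} → only 6 remains.

6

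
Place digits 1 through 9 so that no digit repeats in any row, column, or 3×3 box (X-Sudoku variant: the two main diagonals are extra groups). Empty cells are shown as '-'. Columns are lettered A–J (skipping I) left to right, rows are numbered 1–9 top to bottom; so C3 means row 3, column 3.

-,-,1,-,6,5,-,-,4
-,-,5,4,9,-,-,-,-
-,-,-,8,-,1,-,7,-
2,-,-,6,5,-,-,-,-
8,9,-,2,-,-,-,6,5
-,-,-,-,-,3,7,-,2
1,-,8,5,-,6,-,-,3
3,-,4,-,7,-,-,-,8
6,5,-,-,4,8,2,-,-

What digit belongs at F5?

4

A2 = 7: row 2 has {4,5,9}; col 1 has {1,2,3,6,8}; box has {1,5} → only 7 remains.
F2 = 2: row 2 has {4,5,7,9}; col 6 has {1,3,5,6,8}; box has {1,4,5,6,8,9} → only 2 remains.
E3 = 3: row 3 has {1,7,8}; col 5 has {4,5,6,7,9}; box has {1,2,4,5,6,8,9} → only 3 remains.
E5 = 1: row 5 has {2,5,6,8,9}; col 5 has {3,4,5,6,7,9}; box has {2,3,5,6}; main diagonal has {3,6}; anti-diagonal has {4,6,8} → only 1 remains.
C6 = 6: row 6 has {2,3,7}; col 3 has {1,4,5,8}; box has {2,8,9} → only 6 remains.
D6 = 9: row 6 has {2,3,6,7}; col 4 has {2,4,5,6,8}; box has {1,2,3,5,6}; anti-diagonal has {1,4,6,8} → only 9 remains.
E6 = 8: row 6 has {2,3,6,7,9}; col 5 has {1,3,4,5,6,7,9}; box has {1,2,3,5,6,9} → only 8 remains.
E7 = 2: row 7 has {1,3,5,6,8}; col 5 has {1,3,4,5,6,7,8,9}; box has {4,5,6,7,8} → only 2 remains.
B8 = 2: row 8 has {3,4,7,8}; col 2 has {5,9}; box has {1,3,4,5,6,8}; anti-diagonal has {1,4,6,8,9} → only 2 remains.
D8 = 1: row 8 has {2,3,4,7,8}; col 4 has {2,4,5,6,8,9}; box has {2,4,5,6,7,8} → only 1 remains.
F8 = 9: row 8 has {1,2,3,4,7,8}; col 6 has {1,2,3,5,6,8}; box has {1,2,4,5,6,7,8} → only 9 remains.
H8 = 5: row 8 has {1,2,3,4,7,8,9}; col 8 has {6,7}; box has {2,3,8}; main diagonal has {1,3,6} → only 5 remains.
D9 = 3: row 9 has {2,4,5,6,8}; col 4 has {1,2,4,5,6,8,9}; box has {1,2,4,5,6,7,8,9} → only 3 remains.
A1 = 9: row 1 has {1,4,5,6}; col 1 has {1,2,3,6,7,8}; box has {1,5,7}; main diagonal has {1,3,5,6} → only 9 remains.
D1 = 7: row 1 has {1,4,5,6,9}; col 4 has {1,2,3,4,5,6,8,9}; box has {1,2,3,4,5,6,8,9} → only 7 remains.
B2 = 8: row 2 has {2,4,5,7,9}; col 2 has {2,5,9}; box has {1,5,7,9}; main diagonal has {1,3,5,6,9} → only 8 remains.
H2 = 3: row 2 has {2,4,5,7,8,9}; col 8 has {5,6,7}; box has {4,7}; anti-diagonal has {1,2,4,6,8,9} → only 3 remains.
A3 = 4: row 3 has {1,3,7,8}; col 1 has {1,2,3,6,7,8,9}; box has {1,5,7,8,9} → only 4 remains.
B3 = 6: row 3 has {1,3,4,7,8}; col 2 has {2,5,8,9}; box has {1,4,5,7,8,9} → only 6 remains.
C3 = 2: row 3 has {1,3,4,6,7,8}; col 3 has {1,4,5,6,8}; box has {1,4,5,6,7,8,9}; main diagonal has {1,3,5,6,8,9} → only 2 remains.
G3 = 5: row 3 has {1,2,3,4,6,7,8}; col 7 has {2,7}; box has {3,4,7}; anti-diagonal has {1,2,3,4,6,8,9} → only 5 remains.
J3 = 9: row 3 has {1,2,3,4,5,6,7,8}; col 9 has {2,3,4,5,8}; box has {3,4,5,7} → only 9 remains.
F4 = 7: row 4 has {2,5,6}; col 6 has {1,2,3,5,6,8,9}; box has {1,2,3,5,6,8,9}; anti-diagonal has {1,2,3,4,5,6,8,9} → only 7 remains.
J4 = 1: row 4 has {2,5,6,7}; col 9 has {2,3,4,5,8,9}; box has {2,5,6,7} → only 1 remains.
F5 = 4: row 5 has {1,2,5,6,8,9}; col 6 has {1,2,3,5,6,7,8,9}; box has {1,2,3,5,6,7,8,9} → only 4 remains.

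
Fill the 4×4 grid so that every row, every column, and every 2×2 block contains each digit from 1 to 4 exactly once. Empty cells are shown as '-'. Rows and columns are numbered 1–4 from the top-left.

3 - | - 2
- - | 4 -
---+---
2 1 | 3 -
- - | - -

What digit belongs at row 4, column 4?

row 1, column 2 = 4: row 1 has {2,3}; col 2 has {1}; box has {3} → only 4 remains.
row 1, column 3 = 1: row 1 has {2,3,4}; col 3 has {3,4}; box has {2,4} → only 1 remains.
row 2, column 1 = 1: row 2 has {4}; col 1 has {2,3}; box has {3,4} → only 1 remains.
row 2, column 2 = 2: row 2 has {1,4}; col 2 has {1,4}; box has {1,3,4} → only 2 remains.
row 2, column 4 = 3: row 2 has {1,2,4}; col 4 has {2}; box has {1,2,4} → only 3 remains.
row 3, column 4 = 4: row 3 has {1,2,3}; col 4 has {2,3}; box has {3} → only 4 remains.
row 4, column 1 = 4: row 4 has {}; col 1 has {1,2,3}; box has {1,2} → only 4 remains.
row 4, column 2 = 3: row 4 has {4}; col 2 has {1,2,4}; box has {1,2,4} → only 3 remains.
row 4, column 3 = 2: row 4 has {3,4}; col 3 has {1,3,4}; box has {3,4} → only 2 remains.
row 4, column 4 = 1: row 4 has {2,3,4}; col 4 has {2,3,4}; box has {2,3,4} → only 1 remains.

1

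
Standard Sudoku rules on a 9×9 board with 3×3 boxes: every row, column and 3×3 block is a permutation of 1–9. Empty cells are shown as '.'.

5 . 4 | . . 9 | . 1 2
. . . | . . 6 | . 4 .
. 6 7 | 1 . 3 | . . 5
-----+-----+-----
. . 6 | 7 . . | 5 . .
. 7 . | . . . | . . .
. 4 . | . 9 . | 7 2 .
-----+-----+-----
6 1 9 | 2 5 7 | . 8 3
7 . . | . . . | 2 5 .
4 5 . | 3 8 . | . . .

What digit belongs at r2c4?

r1c4 = 8: row 1 has {1,2,4,5,9}; col 4 has {1,2,3,7}; box has {1,3,6,9} → only 8 remains.
r1c5 = 7: row 1 has {1,2,4,5,8,9}; col 5 has {5,8,9}; box has {1,3,6,8,9} → only 7 remains.
r2c4 = 5: row 2 has {4,6}; col 4 has {1,2,3,7,8}; box has {1,3,6,7,8,9} → only 5 remains.

5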